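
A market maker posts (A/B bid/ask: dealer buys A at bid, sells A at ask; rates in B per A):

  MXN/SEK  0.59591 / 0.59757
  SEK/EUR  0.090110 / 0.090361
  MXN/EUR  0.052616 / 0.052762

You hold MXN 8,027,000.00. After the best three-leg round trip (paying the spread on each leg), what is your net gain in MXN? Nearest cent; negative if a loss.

Net profit: MXN 142,315.64

Best loop MXN → SEK → EUR → MXN:
MXN 8,027,000.00 × 0.59591 (sell MXN at bid) = SEK 4,783,369.57
SEK 4,783,369.57 × 0.090110 (sell SEK at bid) = EUR 431,029.43
EUR 431,029.43 ÷ 0.052762 (buy MXN at ask) = MXN 8,169,315.64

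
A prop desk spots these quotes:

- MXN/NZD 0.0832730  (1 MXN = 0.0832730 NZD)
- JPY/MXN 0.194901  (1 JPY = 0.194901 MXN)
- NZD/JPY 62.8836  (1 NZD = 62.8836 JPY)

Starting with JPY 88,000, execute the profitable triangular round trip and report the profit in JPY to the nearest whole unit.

Profit: JPY 1,813

Profitable loop is JPY → MXN → NZD → JPY:
JPY 88,000 × 0.194901 = MXN 17,151.29
MXN 17,151.29 × 0.0832730 = NZD 1,428.24
NZD 1,428.24 × 62.8836 = JPY 89,813
Profit = JPY 89,813 − JPY 88,000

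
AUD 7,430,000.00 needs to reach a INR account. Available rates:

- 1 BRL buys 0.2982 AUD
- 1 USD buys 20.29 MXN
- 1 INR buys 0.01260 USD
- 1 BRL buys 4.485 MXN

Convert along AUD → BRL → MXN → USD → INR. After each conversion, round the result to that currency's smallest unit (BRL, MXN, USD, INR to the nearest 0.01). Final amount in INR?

INR 437,110,289.68

AUD 7,430,000.00 ÷ 0.2982 = BRL 24,916,163.65
BRL 24,916,163.65 × 4.485 = MXN 111,748,993.97
MXN 111,748,993.97 ÷ 20.29 = USD 5,507,589.65
USD 5,507,589.65 ÷ 0.01260 = INR 437,110,289.68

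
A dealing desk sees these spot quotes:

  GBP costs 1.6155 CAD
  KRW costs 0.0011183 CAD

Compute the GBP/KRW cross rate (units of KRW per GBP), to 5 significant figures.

1 GBP × 1.6155 = 1.6155 CAD
1.6155 CAD ÷ 0.0011183 = 1444.6 KRW

GBP/KRW = 1444.6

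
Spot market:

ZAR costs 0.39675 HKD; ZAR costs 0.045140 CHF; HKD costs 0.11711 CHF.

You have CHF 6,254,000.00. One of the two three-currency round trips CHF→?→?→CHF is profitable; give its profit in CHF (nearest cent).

Profitable loop is CHF → ZAR → HKD → CHF:
CHF 6,254,000.00 ÷ 0.045140 = ZAR 138,546,743.46
ZAR 138,546,743.46 × 0.39675 = HKD 54,968,420.47
HKD 54,968,420.47 × 0.11711 = CHF 6,437,351.72
Profit = CHF 6,437,351.72 − CHF 6,254,000.00

Profit: CHF 183,351.72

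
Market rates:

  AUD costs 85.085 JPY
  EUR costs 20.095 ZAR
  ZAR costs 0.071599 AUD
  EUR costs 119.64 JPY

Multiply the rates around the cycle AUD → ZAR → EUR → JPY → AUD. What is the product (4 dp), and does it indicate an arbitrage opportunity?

Around AUD → ZAR → EUR → JPY → AUD: 1 ÷ 0.071599 ÷ 20.095 × 119.64 ÷ 85.085 = 0.977301
Product < 1; profitable direction is AUD → JPY → EUR → ZAR → AUD.

0.9773 (arbitrage exists)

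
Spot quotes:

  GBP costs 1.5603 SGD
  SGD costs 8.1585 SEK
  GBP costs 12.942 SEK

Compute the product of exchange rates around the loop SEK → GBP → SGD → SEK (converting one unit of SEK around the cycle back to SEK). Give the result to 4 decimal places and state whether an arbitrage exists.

Around SEK → GBP → SGD → SEK: 1 ÷ 12.942 × 1.5603 × 8.1585 = 0.983597
Product < 1; profitable direction is SEK → SGD → GBP → SEK.

0.9836 (arbitrage exists)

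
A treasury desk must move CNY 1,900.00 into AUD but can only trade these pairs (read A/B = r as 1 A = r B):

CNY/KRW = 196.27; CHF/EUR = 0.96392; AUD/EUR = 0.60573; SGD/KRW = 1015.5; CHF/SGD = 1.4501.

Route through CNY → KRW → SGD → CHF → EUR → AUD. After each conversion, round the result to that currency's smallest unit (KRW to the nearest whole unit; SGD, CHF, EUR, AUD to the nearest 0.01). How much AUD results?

CNY 1,900.00 × 196.27 = KRW 372,913
KRW 372,913 ÷ 1015.5 = SGD 367.22
SGD 367.22 ÷ 1.4501 = CHF 253.24
CHF 253.24 × 0.96392 = EUR 244.10
EUR 244.10 ÷ 0.60573 = AUD 402.98

AUD 402.98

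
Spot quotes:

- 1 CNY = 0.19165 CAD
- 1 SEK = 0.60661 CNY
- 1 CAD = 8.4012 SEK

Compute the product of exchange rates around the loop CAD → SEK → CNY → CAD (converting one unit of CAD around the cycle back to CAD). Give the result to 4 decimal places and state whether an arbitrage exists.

Around CAD → SEK → CNY → CAD: 1 × 8.4012 × 0.60661 × 0.19165 = 0.976697
Product < 1; profitable direction is CAD → CNY → SEK → CAD.

0.9767 (arbitrage exists)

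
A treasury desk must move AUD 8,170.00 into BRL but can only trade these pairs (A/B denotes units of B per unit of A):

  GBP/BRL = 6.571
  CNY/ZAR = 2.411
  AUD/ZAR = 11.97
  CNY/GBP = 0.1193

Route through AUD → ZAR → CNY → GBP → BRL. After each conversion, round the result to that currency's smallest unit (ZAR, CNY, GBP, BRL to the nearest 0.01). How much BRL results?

AUD 8,170.00 × 11.97 = ZAR 97,794.90
ZAR 97,794.90 ÷ 2.411 = CNY 40,561.97
CNY 40,561.97 × 0.1193 = GBP 4,839.04
GBP 4,839.04 × 6.571 = BRL 31,797.33

BRL 31,797.33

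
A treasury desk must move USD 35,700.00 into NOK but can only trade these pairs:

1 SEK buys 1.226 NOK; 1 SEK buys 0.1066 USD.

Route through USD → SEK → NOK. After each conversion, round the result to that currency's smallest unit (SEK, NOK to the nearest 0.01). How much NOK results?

USD 35,700.00 ÷ 0.1066 = SEK 334,896.81
SEK 334,896.81 × 1.226 = NOK 410,583.49

NOK 410,583.49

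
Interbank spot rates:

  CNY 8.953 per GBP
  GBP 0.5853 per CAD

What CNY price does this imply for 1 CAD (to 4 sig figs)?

1 CAD × 0.5853 = 0.5853 GBP
0.5853 GBP × 8.953 = 5.24019 CNY

CAD/CNY = 5.240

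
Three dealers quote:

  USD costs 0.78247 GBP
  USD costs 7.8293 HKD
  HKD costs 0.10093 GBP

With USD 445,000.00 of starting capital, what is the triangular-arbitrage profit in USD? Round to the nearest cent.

Profit: USD 4,402.54

Profitable loop is USD → HKD → GBP → USD:
USD 445,000.00 × 7.8293 = HKD 3,484,038.50
HKD 3,484,038.50 × 0.10093 = GBP 351,644.01
GBP 351,644.01 ÷ 0.78247 = USD 449,402.54
Profit = USD 449,402.54 − USD 445,000.00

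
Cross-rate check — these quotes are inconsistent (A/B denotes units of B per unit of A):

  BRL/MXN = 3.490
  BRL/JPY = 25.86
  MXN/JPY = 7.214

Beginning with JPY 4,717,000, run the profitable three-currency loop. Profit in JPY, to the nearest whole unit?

Profit: JPY 127,989

Profitable loop is JPY → MXN → BRL → JPY:
JPY 4,717,000 ÷ 7.214 = MXN 653,867.48
MXN 653,867.48 ÷ 3.490 = BRL 187,354.58
BRL 187,354.58 × 25.86 = JPY 4,844,989
Profit = JPY 4,844,989 − JPY 4,717,000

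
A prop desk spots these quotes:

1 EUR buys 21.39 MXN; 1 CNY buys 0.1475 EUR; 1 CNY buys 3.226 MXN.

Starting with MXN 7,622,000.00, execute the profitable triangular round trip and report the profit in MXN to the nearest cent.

Profitable loop is MXN → EUR → CNY → MXN:
MXN 7,622,000.00 ÷ 21.39 = EUR 356,334.74
EUR 356,334.74 ÷ 0.1475 = CNY 2,415,828.72
CNY 2,415,828.72 × 3.226 = MXN 7,793,463.44
Profit = MXN 7,793,463.44 − MXN 7,622,000.00

Profit: MXN 171,463.44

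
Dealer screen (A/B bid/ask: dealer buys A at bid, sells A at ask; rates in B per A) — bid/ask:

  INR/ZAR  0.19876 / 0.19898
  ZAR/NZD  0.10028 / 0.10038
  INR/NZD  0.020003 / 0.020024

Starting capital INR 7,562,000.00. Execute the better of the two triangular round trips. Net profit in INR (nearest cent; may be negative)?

Net profit: INR 11,126.13

Best loop INR → NZD → ZAR → INR:
INR 7,562,000.00 × 0.020003 (sell INR at bid) = NZD 151,262.69
NZD 151,262.69 ÷ 0.10038 (buy ZAR at ask) = ZAR 1,506,900.64
ZAR 1,506,900.64 ÷ 0.19898 (buy INR at ask) = INR 7,573,126.13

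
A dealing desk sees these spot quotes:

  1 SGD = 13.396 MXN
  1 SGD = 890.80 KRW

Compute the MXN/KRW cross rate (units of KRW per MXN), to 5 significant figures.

MXN/KRW = 66.497

1 MXN ÷ 13.396 = 0.0746491 SGD
0.0746491 SGD × 890.80 = 66.4975 KRW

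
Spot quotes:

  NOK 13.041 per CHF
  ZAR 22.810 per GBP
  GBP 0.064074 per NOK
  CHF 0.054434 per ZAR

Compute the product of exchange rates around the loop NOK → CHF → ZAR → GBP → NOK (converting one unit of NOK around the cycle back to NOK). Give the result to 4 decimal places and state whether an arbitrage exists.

0.9639 (arbitrage exists)

Around NOK → CHF → ZAR → GBP → NOK: 1 ÷ 13.041 ÷ 0.054434 ÷ 22.810 ÷ 0.064074 = 0.963855
Product < 1; profitable direction is NOK → GBP → ZAR → CHF → NOK.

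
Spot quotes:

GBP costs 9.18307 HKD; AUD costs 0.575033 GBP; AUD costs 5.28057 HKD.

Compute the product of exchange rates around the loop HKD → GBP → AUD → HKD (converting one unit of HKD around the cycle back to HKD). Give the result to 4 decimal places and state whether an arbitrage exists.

1.0000 (no arbitrage)

Around HKD → GBP → AUD → HKD: 1 ÷ 9.18307 ÷ 0.575033 × 5.28057 = 1.000000
Product ≈ 1 (deviation 0.000%, within rounding noise).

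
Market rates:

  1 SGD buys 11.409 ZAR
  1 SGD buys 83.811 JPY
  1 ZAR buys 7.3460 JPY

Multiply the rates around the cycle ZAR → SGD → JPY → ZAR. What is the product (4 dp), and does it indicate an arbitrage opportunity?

1.0000 (no arbitrage)

Around ZAR → SGD → JPY → ZAR: 1 ÷ 11.409 × 83.811 ÷ 7.3460 = 1.000006
Product ≈ 1 (deviation 0.001%, within rounding noise).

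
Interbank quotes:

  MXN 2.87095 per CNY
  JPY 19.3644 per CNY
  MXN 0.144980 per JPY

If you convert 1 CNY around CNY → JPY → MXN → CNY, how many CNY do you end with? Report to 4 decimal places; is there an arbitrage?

0.9779 (arbitrage exists)

Around CNY → JPY → MXN → CNY: 1 × 19.3644 × 0.144980 ÷ 2.87095 = 0.977882
Product < 1; profitable direction is CNY → MXN → JPY → CNY.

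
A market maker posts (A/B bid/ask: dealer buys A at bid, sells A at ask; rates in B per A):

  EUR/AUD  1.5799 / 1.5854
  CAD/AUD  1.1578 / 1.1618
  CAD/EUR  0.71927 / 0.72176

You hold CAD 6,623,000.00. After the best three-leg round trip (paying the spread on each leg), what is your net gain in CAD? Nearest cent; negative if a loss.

Best loop CAD → AUD → EUR → CAD:
CAD 6,623,000.00 × 1.1578 (sell CAD at bid) = AUD 7,668,109.40
AUD 7,668,109.40 ÷ 1.5854 (buy EUR at ask) = EUR 4,836,703.29
EUR 4,836,703.29 ÷ 0.72176 (buy CAD at ask) = CAD 6,701,262.60

Net profit: CAD 78,262.60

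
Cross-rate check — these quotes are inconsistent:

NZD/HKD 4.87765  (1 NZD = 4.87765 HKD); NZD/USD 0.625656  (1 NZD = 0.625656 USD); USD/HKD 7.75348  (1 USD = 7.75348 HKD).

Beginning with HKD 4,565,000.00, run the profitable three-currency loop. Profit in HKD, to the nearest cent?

Profit: HKD 25,068.12

Profitable loop is HKD → USD → NZD → HKD:
HKD 4,565,000.00 ÷ 7.75348 = USD 588,767.88
USD 588,767.88 ÷ 0.625656 = NZD 941,040.90
NZD 941,040.90 × 4.87765 = HKD 4,590,068.12
Profit = HKD 4,590,068.12 − HKD 4,565,000.00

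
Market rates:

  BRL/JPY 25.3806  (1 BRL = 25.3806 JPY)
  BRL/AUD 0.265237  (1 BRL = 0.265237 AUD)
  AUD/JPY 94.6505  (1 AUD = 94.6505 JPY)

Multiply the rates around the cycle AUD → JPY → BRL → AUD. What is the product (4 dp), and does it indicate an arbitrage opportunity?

Around AUD → JPY → BRL → AUD: 1 × 94.6505 ÷ 25.3806 × 0.265237 = 0.989134
Product < 1; profitable direction is AUD → BRL → JPY → AUD.

0.9891 (arbitrage exists)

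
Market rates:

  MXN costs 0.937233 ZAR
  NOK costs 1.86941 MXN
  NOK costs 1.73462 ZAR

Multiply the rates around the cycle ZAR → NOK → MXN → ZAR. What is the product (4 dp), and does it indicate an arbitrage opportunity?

1.0101 (arbitrage exists)

Around ZAR → NOK → MXN → ZAR: 1 ÷ 1.73462 × 1.86941 × 0.937233 = 1.010061
Product > 1; profitable direction is ZAR → NOK → MXN → ZAR.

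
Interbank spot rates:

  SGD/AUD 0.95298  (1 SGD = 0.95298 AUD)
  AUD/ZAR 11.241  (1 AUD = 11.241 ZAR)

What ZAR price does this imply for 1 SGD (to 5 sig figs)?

1 SGD × 0.95298 = 0.95298 AUD
0.95298 AUD × 11.241 = 10.7124 ZAR

SGD/ZAR = 10.712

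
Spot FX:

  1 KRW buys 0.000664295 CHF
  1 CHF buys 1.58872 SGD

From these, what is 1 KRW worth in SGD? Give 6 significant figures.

1 KRW × 0.000664295 = 0.000664295 CHF
0.000664295 CHF × 1.58872 = 0.00105538 SGD

KRW/SGD = 0.00105538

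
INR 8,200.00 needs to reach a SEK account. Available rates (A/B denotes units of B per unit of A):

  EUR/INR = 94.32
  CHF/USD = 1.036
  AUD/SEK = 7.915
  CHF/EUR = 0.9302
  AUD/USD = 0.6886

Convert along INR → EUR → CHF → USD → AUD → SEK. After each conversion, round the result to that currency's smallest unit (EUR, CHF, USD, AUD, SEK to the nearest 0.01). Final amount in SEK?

SEK 1,112.85

INR 8,200.00 ÷ 94.32 = EUR 86.94
EUR 86.94 ÷ 0.9302 = CHF 93.46
CHF 93.46 × 1.036 = USD 96.82
USD 96.82 ÷ 0.6886 = AUD 140.60
AUD 140.60 × 7.915 = SEK 1,112.85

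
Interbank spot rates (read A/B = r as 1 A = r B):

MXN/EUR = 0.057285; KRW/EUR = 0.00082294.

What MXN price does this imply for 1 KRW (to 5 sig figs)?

KRW/MXN = 0.014366

1 KRW × 0.00082294 = 0.00082294 EUR
0.00082294 EUR ÷ 0.057285 = 0.0143657 MXN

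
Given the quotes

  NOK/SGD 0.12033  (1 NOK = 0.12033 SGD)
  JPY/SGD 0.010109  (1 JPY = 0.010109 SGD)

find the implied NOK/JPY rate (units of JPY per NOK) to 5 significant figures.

1 NOK × 0.12033 = 0.12033 SGD
0.12033 SGD ÷ 0.010109 = 11.9033 JPY

NOK/JPY = 11.903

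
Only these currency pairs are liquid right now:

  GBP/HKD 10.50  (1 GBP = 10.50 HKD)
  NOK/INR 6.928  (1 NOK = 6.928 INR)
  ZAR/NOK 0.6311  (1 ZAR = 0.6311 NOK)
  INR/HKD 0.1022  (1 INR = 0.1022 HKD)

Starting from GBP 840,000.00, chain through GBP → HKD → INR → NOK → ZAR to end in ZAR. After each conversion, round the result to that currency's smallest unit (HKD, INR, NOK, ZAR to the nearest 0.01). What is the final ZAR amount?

ZAR 19,738,385.66

GBP 840,000.00 × 10.50 = HKD 8,820,000.00
HKD 8,820,000.00 ÷ 0.1022 = INR 86,301,369.86
INR 86,301,369.86 ÷ 6.928 = NOK 12,456,895.19
NOK 12,456,895.19 ÷ 0.6311 = ZAR 19,738,385.66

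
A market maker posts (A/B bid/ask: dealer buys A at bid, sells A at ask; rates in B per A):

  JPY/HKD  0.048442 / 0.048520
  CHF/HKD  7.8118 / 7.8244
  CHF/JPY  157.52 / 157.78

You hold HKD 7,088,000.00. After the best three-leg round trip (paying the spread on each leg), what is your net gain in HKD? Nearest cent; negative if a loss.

Net profit: HKD 144,727.13

Best loop HKD → JPY → CHF → HKD:
HKD 7,088,000.00 ÷ 0.048520 (buy JPY at ask) = JPY 146,084,089
JPY 146,084,089 ÷ 157.78 (buy CHF at ask) = CHF 925,872.03
CHF 925,872.03 × 7.8118 (sell CHF at bid) = HKD 7,232,727.13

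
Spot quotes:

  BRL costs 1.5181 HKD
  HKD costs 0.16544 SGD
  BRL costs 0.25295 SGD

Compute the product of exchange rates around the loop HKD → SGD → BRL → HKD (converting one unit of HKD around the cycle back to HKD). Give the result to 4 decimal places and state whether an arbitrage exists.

0.9929 (arbitrage exists)

Around HKD → SGD → BRL → HKD: 1 × 0.16544 ÷ 0.25295 × 1.5181 = 0.992902
Product < 1; profitable direction is HKD → BRL → SGD → HKD.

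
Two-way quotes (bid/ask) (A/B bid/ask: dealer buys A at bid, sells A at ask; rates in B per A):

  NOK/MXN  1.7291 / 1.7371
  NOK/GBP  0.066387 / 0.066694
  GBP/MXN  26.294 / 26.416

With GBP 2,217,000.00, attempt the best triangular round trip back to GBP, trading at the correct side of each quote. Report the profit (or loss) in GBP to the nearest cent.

Best loop GBP → MXN → NOK → GBP:
GBP 2,217,000.00 × 26.294 (sell GBP at bid) = MXN 58,293,798.00
MXN 58,293,798.00 ÷ 1.7371 (buy NOK at ask) = NOK 33,558,112.95
NOK 33,558,112.95 × 0.066387 (sell NOK at bid) = GBP 2,227,822.44

Net profit: GBP 10,822.44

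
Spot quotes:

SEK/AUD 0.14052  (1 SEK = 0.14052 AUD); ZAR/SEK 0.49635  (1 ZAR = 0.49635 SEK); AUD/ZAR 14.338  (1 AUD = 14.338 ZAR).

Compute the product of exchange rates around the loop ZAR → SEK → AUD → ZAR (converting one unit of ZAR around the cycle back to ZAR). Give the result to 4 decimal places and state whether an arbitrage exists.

1.0000 (no arbitrage)

Around ZAR → SEK → AUD → ZAR: 1 × 0.49635 × 0.14052 × 14.338 = 1.000034
Product ≈ 1 (deviation 0.003%, within rounding noise).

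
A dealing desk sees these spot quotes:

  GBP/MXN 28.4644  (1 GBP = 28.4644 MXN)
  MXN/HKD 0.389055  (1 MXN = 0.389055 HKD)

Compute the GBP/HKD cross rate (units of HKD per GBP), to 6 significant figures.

1 GBP × 28.4644 = 28.4644 MXN
28.4644 MXN × 0.389055 = 11.0742 HKD

GBP/HKD = 11.0742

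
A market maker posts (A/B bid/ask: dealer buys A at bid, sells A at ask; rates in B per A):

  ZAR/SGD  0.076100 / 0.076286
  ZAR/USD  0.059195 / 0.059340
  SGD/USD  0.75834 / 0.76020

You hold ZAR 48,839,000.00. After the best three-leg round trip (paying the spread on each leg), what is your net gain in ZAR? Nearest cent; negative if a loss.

Best loop ZAR → USD → SGD → ZAR:
ZAR 48,839,000.00 × 0.059195 (sell ZAR at bid) = USD 2,891,024.60
USD 2,891,024.60 ÷ 0.76020 (buy SGD at ask) = SGD 3,802,978.96
SGD 3,802,978.96 ÷ 0.076286 (buy ZAR at ask) = ZAR 49,851,597.40

Net profit: ZAR 1,012,597.40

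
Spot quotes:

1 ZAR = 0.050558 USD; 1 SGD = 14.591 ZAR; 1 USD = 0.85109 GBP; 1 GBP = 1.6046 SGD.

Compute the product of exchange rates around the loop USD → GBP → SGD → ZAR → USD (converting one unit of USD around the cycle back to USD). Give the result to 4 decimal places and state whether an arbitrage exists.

Around USD → GBP → SGD → ZAR → USD: 1 × 0.85109 × 1.6046 × 14.591 × 0.050558 = 1.007435
Product > 1; profitable direction is USD → GBP → SGD → ZAR → USD.

1.0074 (arbitrage exists)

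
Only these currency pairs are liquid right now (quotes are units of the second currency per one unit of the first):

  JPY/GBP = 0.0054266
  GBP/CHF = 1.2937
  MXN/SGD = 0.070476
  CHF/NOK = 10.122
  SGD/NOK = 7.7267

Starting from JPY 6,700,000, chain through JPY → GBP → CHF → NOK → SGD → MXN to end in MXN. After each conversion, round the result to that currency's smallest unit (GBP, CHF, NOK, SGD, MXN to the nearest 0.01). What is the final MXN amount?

MXN 874,313.67

JPY 6,700,000 × 0.0054266 = GBP 36,358.22
GBP 36,358.22 × 1.2937 = CHF 47,036.63
CHF 47,036.63 × 10.122 = NOK 476,104.77
NOK 476,104.77 ÷ 7.7267 = SGD 61,618.13
SGD 61,618.13 ÷ 0.070476 = MXN 874,313.67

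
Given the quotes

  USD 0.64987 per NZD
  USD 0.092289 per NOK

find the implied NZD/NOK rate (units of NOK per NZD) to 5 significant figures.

1 NZD × 0.64987 = 0.64987 USD
0.64987 USD ÷ 0.092289 = 7.04168 NOK

NZD/NOK = 7.0417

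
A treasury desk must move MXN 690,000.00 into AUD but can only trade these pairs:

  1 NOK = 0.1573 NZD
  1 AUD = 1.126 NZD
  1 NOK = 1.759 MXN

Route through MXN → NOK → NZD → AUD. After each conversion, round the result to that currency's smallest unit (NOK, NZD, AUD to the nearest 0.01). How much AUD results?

MXN 690,000.00 ÷ 1.759 = NOK 392,268.33
NOK 392,268.33 × 0.1573 = NZD 61,703.81
NZD 61,703.81 ÷ 1.126 = AUD 54,799.12

AUD 54,799.12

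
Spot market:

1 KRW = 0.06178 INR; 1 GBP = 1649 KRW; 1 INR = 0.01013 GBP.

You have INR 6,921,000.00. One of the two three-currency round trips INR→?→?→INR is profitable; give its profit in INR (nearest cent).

Profitable loop is INR → GBP → KRW → INR:
INR 6,921,000.00 × 0.01013 = GBP 70,109.73
GBP 70,109.73 × 1649 = KRW 115,610,945
KRW 115,610,945 × 0.06178 = INR 7,142,444.17
Profit = INR 7,142,444.17 − INR 6,921,000.00

Profit: INR 221,444.17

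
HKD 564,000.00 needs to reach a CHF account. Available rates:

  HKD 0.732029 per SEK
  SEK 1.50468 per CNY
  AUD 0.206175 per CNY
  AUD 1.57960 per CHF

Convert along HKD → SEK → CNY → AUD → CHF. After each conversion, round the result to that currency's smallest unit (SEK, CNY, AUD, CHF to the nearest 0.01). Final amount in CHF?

HKD 564,000.00 ÷ 0.732029 = SEK 770,461.28
SEK 770,461.28 ÷ 1.50468 = CNY 512,043.28
CNY 512,043.28 × 0.206175 = AUD 105,570.52
AUD 105,570.52 ÷ 1.57960 = CHF 66,833.70

CHF 66,833.70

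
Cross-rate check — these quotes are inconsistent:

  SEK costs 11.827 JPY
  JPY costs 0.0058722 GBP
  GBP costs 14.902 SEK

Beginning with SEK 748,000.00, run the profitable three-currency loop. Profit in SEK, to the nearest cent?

Profitable loop is SEK → JPY → GBP → SEK:
SEK 748,000.00 × 11.827 = JPY 8,846,596
JPY 8,846,596 × 0.0058722 = GBP 51,948.98
GBP 51,948.98 × 14.902 = SEK 774,143.72
Profit = SEK 774,143.72 − SEK 748,000.00

Profit: SEK 26,143.72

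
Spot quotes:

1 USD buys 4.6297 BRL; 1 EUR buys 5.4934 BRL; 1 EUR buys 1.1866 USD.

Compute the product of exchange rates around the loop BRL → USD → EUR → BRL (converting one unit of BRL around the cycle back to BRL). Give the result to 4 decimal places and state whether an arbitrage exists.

Around BRL → USD → EUR → BRL: 1 ÷ 4.6297 ÷ 1.1866 × 5.4934 = 0.999963
Product ≈ 1 (deviation 0.004%, within rounding noise).

1.0000 (no arbitrage)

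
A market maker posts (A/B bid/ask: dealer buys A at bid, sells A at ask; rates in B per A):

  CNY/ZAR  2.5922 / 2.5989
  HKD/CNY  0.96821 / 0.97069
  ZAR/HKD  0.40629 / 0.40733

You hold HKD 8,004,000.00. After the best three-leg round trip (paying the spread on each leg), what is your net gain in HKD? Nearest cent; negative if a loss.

Net profit: HKD 157,712.33

Best loop HKD → CNY → ZAR → HKD:
HKD 8,004,000.00 × 0.96821 (sell HKD at bid) = CNY 7,749,552.84
CNY 7,749,552.84 × 2.5922 (sell CNY at bid) = ZAR 20,088,390.87
ZAR 20,088,390.87 × 0.40629 (sell ZAR at bid) = HKD 8,161,712.33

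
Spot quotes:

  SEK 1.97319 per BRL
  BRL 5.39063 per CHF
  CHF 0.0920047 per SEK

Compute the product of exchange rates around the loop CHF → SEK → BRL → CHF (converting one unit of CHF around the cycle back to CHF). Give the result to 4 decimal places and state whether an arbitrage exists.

1.0218 (arbitrage exists)

Around CHF → SEK → BRL → CHF: 1 ÷ 0.0920047 ÷ 1.97319 ÷ 5.39063 = 1.021837
Product > 1; profitable direction is CHF → SEK → BRL → CHF.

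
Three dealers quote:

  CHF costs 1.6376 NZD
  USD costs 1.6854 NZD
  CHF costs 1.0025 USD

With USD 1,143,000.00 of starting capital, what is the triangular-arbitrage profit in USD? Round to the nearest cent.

Profitable loop is USD → NZD → CHF → USD:
USD 1,143,000.00 × 1.6854 = NZD 1,926,412.20
NZD 1,926,412.20 ÷ 1.6376 = CHF 1,176,363.09
CHF 1,176,363.09 × 1.0025 = USD 1,179,304.00
Profit = USD 1,179,304.00 − USD 1,143,000.00

Profit: USD 36,304.00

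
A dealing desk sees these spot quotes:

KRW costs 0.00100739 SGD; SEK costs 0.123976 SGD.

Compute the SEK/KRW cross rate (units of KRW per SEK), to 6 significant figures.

SEK/KRW = 123.067

1 SEK × 0.123976 = 0.123976 SGD
0.123976 SGD ÷ 0.00100739 = 123.067 KRW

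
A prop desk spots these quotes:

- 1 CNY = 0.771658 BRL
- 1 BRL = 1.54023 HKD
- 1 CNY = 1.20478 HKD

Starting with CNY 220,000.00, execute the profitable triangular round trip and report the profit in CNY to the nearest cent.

Profitable loop is CNY → HKD → BRL → CNY:
CNY 220,000.00 × 1.20478 = HKD 265,051.60
HKD 265,051.60 ÷ 1.54023 = BRL 172,085.73
BRL 172,085.73 ÷ 0.771658 = CNY 223,007.77
Profit = CNY 223,007.77 − CNY 220,000.00

Profit: CNY 3,007.77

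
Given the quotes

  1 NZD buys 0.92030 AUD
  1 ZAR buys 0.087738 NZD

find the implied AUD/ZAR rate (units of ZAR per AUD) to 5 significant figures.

AUD/ZAR = 12.385

1 AUD ÷ 0.92030 = 1.0866 NZD
1.0866 NZD ÷ 0.087738 = 12.3846 ZAR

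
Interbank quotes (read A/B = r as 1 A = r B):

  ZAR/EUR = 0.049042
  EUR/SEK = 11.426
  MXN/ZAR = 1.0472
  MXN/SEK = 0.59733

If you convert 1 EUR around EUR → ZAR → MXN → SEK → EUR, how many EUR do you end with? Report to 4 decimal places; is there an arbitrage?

1.0179 (arbitrage exists)

Around EUR → ZAR → MXN → SEK → EUR: 1 ÷ 0.049042 ÷ 1.0472 × 0.59733 ÷ 11.426 = 1.017940
Product > 1; profitable direction is EUR → ZAR → MXN → SEK → EUR.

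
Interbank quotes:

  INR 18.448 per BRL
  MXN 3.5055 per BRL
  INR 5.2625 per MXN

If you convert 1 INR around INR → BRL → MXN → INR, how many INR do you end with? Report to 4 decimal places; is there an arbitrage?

1.0000 (no arbitrage)

Around INR → BRL → MXN → INR: 1 ÷ 18.448 × 3.5055 × 5.2625 = 0.999983
Product ≈ 1 (deviation 0.002%, within rounding noise).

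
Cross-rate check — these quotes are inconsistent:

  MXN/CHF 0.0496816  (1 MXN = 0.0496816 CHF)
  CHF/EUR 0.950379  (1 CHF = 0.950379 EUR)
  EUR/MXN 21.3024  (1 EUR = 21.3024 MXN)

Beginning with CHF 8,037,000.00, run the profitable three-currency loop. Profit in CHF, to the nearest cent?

Profitable loop is CHF → EUR → MXN → CHF:
CHF 8,037,000.00 × 0.950379 = EUR 7,638,196.02
EUR 7,638,196.02 × 21.3024 = MXN 162,711,906.96
MXN 162,711,906.96 × 0.0496816 = CHF 8,083,787.88
Profit = CHF 8,083,787.88 − CHF 8,037,000.00

Profit: CHF 46,787.88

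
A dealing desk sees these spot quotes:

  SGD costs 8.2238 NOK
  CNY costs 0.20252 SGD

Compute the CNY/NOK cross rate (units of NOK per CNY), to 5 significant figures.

CNY/NOK = 1.6655

1 CNY × 0.20252 = 0.20252 SGD
0.20252 SGD × 8.2238 = 1.66548 NOK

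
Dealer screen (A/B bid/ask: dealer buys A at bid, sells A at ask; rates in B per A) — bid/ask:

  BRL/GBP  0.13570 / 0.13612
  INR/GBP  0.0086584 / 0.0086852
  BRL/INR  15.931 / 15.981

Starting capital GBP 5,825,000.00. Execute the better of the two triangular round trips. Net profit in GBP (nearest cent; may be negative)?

Net profit: GBP 77,753.84

Best loop GBP → BRL → INR → GBP:
GBP 5,825,000.00 ÷ 0.13612 (buy BRL at ask) = BRL 42,793,123.71
BRL 42,793,123.71 × 15.931 (sell BRL at bid) = INR 681,737,253.89
INR 681,737,253.89 × 0.0086584 (sell INR at bid) = GBP 5,902,753.84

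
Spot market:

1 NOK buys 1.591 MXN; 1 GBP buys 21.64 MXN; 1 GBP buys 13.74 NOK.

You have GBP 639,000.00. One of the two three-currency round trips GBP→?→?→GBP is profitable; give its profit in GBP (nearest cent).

Profit: GBP 6,506.34

Profitable loop is GBP → NOK → MXN → GBP:
GBP 639,000.00 × 13.74 = NOK 8,779,860.00
NOK 8,779,860.00 × 1.591 = MXN 13,968,757.26
MXN 13,968,757.26 ÷ 21.64 = GBP 645,506.34
Profit = GBP 645,506.34 − GBP 639,000.00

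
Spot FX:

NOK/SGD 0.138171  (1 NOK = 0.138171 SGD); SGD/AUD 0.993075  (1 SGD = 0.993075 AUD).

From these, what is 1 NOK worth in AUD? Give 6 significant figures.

1 NOK × 0.138171 = 0.138171 SGD
0.138171 SGD × 0.993075 = 0.137214 AUD

NOK/AUD = 0.137214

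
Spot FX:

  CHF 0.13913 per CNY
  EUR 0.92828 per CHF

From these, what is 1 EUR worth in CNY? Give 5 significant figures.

1 EUR ÷ 0.92828 = 1.07726 CHF
1.07726 CHF ÷ 0.13913 = 7.74284 CNY

EUR/CNY = 7.7428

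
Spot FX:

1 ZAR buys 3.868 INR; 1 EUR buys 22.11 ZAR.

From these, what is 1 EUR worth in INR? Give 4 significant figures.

EUR/INR = 85.52

1 EUR × 22.11 = 22.11 ZAR
22.11 ZAR × 3.868 = 85.5215 INR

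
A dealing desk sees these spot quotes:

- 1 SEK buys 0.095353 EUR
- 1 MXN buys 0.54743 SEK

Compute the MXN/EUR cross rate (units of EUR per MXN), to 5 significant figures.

MXN/EUR = 0.052199

1 MXN × 0.54743 = 0.54743 SEK
0.54743 SEK × 0.095353 = 0.0521991 EUR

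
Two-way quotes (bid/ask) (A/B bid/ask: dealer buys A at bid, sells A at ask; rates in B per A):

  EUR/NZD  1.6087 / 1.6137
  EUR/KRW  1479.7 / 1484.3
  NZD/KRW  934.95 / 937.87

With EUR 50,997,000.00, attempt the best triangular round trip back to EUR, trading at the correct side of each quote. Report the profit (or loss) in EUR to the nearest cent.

Net profit: EUR 678,702.45

Best loop EUR → NZD → KRW → EUR:
EUR 50,997,000.00 × 1.6087 (sell EUR at bid) = NZD 82,038,873.90
NZD 82,038,873.90 × 934.95 (sell NZD at bid) = KRW 76,702,245,153
KRW 76,702,245,153 ÷ 1484.3 (buy EUR at ask) = EUR 51,675,702.45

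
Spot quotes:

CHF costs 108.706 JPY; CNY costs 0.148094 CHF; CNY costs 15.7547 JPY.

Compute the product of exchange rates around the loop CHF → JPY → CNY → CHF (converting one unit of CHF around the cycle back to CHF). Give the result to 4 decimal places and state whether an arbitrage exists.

Around CHF → JPY → CNY → CHF: 1 × 108.706 ÷ 15.7547 × 0.148094 = 1.021835
Product > 1; profitable direction is CHF → JPY → CNY → CHF.

1.0218 (arbitrage exists)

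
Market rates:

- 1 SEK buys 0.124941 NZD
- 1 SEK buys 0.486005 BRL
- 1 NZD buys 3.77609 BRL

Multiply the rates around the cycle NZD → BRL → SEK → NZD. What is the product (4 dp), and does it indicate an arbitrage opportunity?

0.9707 (arbitrage exists)

Around NZD → BRL → SEK → NZD: 1 × 3.77609 ÷ 0.486005 × 0.124941 = 0.970748
Product < 1; profitable direction is NZD → SEK → BRL → NZD.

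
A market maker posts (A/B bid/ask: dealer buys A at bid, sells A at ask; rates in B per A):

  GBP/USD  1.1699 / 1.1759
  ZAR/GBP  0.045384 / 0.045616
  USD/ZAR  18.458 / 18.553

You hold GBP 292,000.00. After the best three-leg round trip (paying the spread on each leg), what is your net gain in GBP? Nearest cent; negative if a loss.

Net profit: GBP 1,414.19

Best loop GBP → ZAR → USD → GBP:
GBP 292,000.00 ÷ 0.045616 (buy ZAR at ask) = ZAR 6,401,262.71
ZAR 6,401,262.71 ÷ 18.553 (buy USD at ask) = USD 345,025.75
USD 345,025.75 ÷ 1.1759 (buy GBP at ask) = GBP 293,414.19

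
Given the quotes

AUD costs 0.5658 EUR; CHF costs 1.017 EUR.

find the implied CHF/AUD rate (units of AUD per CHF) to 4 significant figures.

CHF/AUD = 1.797

1 CHF × 1.017 = 1.017 EUR
1.017 EUR ÷ 0.5658 = 1.79745 AUD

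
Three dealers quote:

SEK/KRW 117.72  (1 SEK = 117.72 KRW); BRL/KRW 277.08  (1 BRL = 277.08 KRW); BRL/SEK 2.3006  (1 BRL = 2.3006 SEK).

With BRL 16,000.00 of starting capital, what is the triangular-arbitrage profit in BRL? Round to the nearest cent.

Profitable loop is BRL → KRW → SEK → BRL:
BRL 16,000.00 × 277.08 = KRW 4,433,280
KRW 4,433,280 ÷ 117.72 = SEK 37,659.53
SEK 37,659.53 ÷ 2.3006 = BRL 16,369.44
Profit = BRL 16,369.44 − BRL 16,000.00

Profit: BRL 369.44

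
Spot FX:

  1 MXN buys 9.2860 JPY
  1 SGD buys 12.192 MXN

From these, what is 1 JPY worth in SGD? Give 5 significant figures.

JPY/SGD = 0.0088328

1 JPY ÷ 9.2860 = 0.107689 MXN
0.107689 MXN ÷ 12.192 = 0.00883276 SGD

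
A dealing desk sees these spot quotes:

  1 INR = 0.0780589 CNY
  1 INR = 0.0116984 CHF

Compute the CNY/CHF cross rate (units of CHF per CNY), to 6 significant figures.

CNY/CHF = 0.149866

1 CNY ÷ 0.0780589 = 12.8108 INR
12.8108 INR × 0.0116984 = 0.149866 CHF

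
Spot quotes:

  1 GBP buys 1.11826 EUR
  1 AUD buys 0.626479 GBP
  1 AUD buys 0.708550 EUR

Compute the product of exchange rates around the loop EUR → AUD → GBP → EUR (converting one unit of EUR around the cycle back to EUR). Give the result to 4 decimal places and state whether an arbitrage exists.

Around EUR → AUD → GBP → EUR: 1 ÷ 0.708550 × 0.626479 × 1.11826 = 0.988732
Product < 1; profitable direction is EUR → GBP → AUD → EUR.

0.9887 (arbitrage exists)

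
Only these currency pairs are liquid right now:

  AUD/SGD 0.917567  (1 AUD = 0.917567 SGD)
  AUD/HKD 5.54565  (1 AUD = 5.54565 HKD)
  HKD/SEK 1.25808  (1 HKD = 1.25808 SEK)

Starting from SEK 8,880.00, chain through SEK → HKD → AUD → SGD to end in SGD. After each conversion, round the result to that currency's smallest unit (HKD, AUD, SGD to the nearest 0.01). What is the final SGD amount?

SEK 8,880.00 ÷ 1.25808 = HKD 7,058.37
HKD 7,058.37 ÷ 5.54565 = AUD 1,272.78
AUD 1,272.78 × 0.917567 = SGD 1,167.86

SGD 1,167.86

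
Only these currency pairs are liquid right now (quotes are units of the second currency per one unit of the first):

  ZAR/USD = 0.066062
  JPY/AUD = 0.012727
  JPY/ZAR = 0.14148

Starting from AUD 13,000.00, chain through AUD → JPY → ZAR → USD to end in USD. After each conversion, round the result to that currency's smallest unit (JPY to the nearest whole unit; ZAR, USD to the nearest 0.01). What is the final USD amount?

USD 9,546.93

AUD 13,000.00 ÷ 0.012727 = JPY 1,021,450
JPY 1,021,450 × 0.14148 = ZAR 144,514.75
ZAR 144,514.75 × 0.066062 = USD 9,546.93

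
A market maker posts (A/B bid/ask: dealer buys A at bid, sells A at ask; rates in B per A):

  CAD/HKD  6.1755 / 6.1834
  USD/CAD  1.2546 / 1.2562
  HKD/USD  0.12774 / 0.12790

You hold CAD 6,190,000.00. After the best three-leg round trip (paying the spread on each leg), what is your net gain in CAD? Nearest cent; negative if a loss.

Net profit: CAD 40,658.87

Best loop CAD → USD → HKD → CAD:
CAD 6,190,000.00 ÷ 1.2562 (buy USD at ask) = USD 4,927,559.31
USD 4,927,559.31 ÷ 0.12790 (buy HKD at ask) = HKD 38,526,656.03
HKD 38,526,656.03 ÷ 6.1834 (buy CAD at ask) = CAD 6,230,658.87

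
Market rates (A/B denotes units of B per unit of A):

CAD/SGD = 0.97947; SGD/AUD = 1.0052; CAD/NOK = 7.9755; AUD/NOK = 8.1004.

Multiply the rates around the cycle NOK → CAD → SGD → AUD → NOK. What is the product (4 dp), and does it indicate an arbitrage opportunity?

1.0000 (no arbitrage)

Around NOK → CAD → SGD → AUD → NOK: 1 ÷ 7.9755 × 0.97947 × 1.0052 × 8.1004 = 0.999982
Product ≈ 1 (deviation 0.002%, within rounding noise).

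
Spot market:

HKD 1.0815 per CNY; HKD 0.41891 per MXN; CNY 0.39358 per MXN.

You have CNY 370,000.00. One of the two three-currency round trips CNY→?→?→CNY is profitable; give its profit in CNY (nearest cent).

Profit: CNY 5,959.05

Profitable loop is CNY → HKD → MXN → CNY:
CNY 370,000.00 × 1.0815 = HKD 400,155.00
HKD 400,155.00 ÷ 0.41891 = MXN 955,229.05
MXN 955,229.05 × 0.39358 = CNY 375,959.05
Profit = CNY 375,959.05 − CNY 370,000.00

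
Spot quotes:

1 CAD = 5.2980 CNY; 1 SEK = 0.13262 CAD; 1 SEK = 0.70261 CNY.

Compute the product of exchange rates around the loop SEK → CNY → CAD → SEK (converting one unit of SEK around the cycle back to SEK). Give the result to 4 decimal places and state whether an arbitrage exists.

Around SEK → CNY → CAD → SEK: 1 × 0.70261 ÷ 5.2980 ÷ 0.13262 = 0.999985
Product ≈ 1 (deviation 0.002%, within rounding noise).

1.0000 (no arbitrage)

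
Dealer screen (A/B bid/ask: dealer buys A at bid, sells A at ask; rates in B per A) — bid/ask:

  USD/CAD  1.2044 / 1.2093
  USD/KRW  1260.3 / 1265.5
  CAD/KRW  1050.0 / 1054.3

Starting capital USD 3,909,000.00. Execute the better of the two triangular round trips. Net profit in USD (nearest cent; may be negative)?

Best loop USD → CAD → KRW → USD:
USD 3,909,000.00 × 1.2044 (sell USD at bid) = CAD 4,707,999.60
CAD 4,707,999.60 × 1050.0 (sell CAD at bid) = KRW 4,943,399,580
KRW 4,943,399,580 ÷ 1265.5 (buy USD at ask) = USD 3,906,281.77

Net result: USD -2,718.23 (no profitable arbitrage after spreads)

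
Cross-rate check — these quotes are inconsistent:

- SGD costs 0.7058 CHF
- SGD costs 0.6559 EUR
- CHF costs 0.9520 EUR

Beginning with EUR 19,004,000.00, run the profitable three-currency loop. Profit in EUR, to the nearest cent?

Profit: EUR 464,208.70

Profitable loop is EUR → SGD → CHF → EUR:
EUR 19,004,000.00 ÷ 0.6559 = SGD 28,973,928.95
SGD 28,973,928.95 × 0.7058 = CHF 20,449,799.05
CHF 20,449,799.05 × 0.9520 = EUR 19,468,208.70
Profit = EUR 19,468,208.70 − EUR 19,004,000.00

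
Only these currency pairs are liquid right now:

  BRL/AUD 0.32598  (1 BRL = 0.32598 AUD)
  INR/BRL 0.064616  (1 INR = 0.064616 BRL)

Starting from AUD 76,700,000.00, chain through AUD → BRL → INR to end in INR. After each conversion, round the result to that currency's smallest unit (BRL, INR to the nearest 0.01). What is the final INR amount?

AUD 76,700,000.00 ÷ 0.32598 = BRL 235,290,508.62
BRL 235,290,508.62 ÷ 0.064616 = INR 3,641,366,048.97

INR 3,641,366,048.97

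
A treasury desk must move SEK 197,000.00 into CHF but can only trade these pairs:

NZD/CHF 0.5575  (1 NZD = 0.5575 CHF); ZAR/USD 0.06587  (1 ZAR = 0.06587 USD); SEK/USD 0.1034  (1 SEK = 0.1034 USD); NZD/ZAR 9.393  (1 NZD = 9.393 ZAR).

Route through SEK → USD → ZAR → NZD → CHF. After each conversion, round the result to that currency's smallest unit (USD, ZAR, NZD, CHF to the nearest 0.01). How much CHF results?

CHF 18,354.38

SEK 197,000.00 × 0.1034 = USD 20,369.80
USD 20,369.80 ÷ 0.06587 = ZAR 309,242.45
ZAR 309,242.45 ÷ 9.393 = NZD 32,922.65
NZD 32,922.65 × 0.5575 = CHF 18,354.38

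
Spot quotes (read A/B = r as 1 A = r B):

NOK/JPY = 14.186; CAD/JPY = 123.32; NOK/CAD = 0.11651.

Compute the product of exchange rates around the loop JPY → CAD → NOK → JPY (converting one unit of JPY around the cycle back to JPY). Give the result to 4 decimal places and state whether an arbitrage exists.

0.9873 (arbitrage exists)

Around JPY → CAD → NOK → JPY: 1 ÷ 123.32 ÷ 0.11651 × 14.186 = 0.987332
Product < 1; profitable direction is JPY → NOK → CAD → JPY.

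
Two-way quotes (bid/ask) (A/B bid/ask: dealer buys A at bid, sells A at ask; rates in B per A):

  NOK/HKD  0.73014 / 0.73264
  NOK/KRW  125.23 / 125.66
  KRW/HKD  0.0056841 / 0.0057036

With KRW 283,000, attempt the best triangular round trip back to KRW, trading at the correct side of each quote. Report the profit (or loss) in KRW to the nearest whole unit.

Net profit: KRW 5,301

Best loop KRW → NOK → HKD → KRW:
KRW 283,000 ÷ 125.66 (buy NOK at ask) = NOK 2,252.11
NOK 2,252.11 × 0.73014 (sell NOK at bid) = HKD 1,644.35
HKD 1,644.35 ÷ 0.0057036 (buy KRW at ask) = KRW 288,301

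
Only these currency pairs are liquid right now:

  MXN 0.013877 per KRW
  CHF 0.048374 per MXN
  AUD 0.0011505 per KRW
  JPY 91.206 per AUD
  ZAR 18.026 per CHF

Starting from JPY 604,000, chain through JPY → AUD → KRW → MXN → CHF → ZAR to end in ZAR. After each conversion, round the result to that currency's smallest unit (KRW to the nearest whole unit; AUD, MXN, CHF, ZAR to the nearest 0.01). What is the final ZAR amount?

JPY 604,000 ÷ 91.206 = AUD 6,622.37
AUD 6,622.37 ÷ 0.0011505 = KRW 5,756,080
KRW 5,756,080 × 0.013877 = MXN 79,877.12
MXN 79,877.12 × 0.048374 = CHF 3,863.98
CHF 3,863.98 × 18.026 = ZAR 69,652.10

ZAR 69,652.10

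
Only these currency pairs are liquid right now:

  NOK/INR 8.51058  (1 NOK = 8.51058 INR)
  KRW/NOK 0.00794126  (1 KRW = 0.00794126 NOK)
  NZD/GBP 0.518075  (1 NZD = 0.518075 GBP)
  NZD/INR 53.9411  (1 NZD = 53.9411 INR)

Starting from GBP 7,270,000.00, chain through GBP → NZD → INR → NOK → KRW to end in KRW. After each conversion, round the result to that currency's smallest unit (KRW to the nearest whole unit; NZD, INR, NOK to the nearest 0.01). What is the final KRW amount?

KRW 11,199,870,474

GBP 7,270,000.00 ÷ 0.518075 = NZD 14,032,717.27
NZD 14,032,717.27 × 53.9411 = INR 756,940,205.53
INR 756,940,205.53 ÷ 8.51058 = NOK 88,941,083.40
NOK 88,941,083.40 ÷ 0.00794126 = KRW 11,199,870,474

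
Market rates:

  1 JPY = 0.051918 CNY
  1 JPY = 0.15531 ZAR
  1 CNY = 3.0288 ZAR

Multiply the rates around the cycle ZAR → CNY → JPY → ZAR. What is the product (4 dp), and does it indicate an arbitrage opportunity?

0.9877 (arbitrage exists)

Around ZAR → CNY → JPY → ZAR: 1 ÷ 3.0288 ÷ 0.051918 × 0.15531 = 0.987668
Product < 1; profitable direction is ZAR → JPY → CNY → ZAR.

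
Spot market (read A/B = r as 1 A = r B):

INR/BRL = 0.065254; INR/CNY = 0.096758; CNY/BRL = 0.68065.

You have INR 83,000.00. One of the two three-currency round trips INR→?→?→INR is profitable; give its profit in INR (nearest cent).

Profit: INR 768.68

Profitable loop is INR → CNY → BRL → INR:
INR 83,000.00 × 0.096758 = CNY 8,030.91
CNY 8,030.91 × 0.68065 = BRL 5,466.24
BRL 5,466.24 ÷ 0.065254 = INR 83,768.68
Profit = INR 83,768.68 − INR 83,000.00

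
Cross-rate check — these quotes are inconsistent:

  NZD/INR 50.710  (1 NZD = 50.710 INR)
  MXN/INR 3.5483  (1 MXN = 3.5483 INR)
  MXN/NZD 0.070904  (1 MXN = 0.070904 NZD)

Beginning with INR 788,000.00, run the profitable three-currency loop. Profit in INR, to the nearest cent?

Profitable loop is INR → MXN → NZD → INR:
INR 788,000.00 ÷ 3.5483 = MXN 222,078.18
MXN 222,078.18 × 0.070904 = NZD 15,746.23
NZD 15,746.23 × 50.710 = INR 798,491.38
Profit = INR 798,491.38 − INR 788,000.00

Profit: INR 10,491.38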